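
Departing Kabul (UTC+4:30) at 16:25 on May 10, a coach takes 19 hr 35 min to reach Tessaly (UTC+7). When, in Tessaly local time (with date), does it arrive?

14:30 on May 11

Convert departure to UTC: 16:25 − 4:30 = 11:55 UTC on May 10.
Add 19 hours 35 minutes travel time → 07:30 UTC (May 11).
Tessaly is UTC+7:00, so local arrival = 07:30 + 7:00 = 14:30 on May 11.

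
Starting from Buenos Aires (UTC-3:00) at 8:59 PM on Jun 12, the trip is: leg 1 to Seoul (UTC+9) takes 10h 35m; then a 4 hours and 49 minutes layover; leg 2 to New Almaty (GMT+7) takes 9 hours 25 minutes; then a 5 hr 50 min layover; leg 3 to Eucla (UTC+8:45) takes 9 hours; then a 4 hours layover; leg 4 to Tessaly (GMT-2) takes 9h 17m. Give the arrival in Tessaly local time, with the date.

2:55 AM on Jun 15

Convert departure to UTC: 8:59 PM + 3:00 = 11:59 PM UTC on Jun 12.
Add 10 hours and 35 minutes leg 1 → 10:34 AM UTC (Jun 13).
Add 4 hours 49 minutes layover in Seoul → 3:23 PM UTC.
Add 9 hours 25 minutes leg 2 → 12:48 AM UTC (Jun 14).
Add 5 hours and 50 minutes layover in New Almaty → 6:38 AM UTC.
Add 9 hours leg 3 → 3:38 PM UTC.
Add 4 hours layover in Eucla → 7:38 PM UTC.
Add 9 hours and 17 minutes leg 4 → 4:55 AM UTC (Jun 15).
Tessaly is UTC−2:00, so local arrival = 4:55 AM − 2:00 = 2:55 AM on Jun 15.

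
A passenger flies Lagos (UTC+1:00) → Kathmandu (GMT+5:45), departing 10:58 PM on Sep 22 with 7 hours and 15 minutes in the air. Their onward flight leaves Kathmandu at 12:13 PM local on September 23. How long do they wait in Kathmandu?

Convert departure to UTC: 10:58 PM − 1:00 = 9:58 PM UTC on Sep 22.
Add 7 hours 15 minutes flight time → 5:13 AM UTC (Sep 23).
Kathmandu is UTC+5:45, so local arrival = 5:13 AM + 5:45 = 10:58 AM on Sep 23.
Layover = 12:13 PM − 10:58 AM = 1 hour 15 minutes.

1 hour 15 minutes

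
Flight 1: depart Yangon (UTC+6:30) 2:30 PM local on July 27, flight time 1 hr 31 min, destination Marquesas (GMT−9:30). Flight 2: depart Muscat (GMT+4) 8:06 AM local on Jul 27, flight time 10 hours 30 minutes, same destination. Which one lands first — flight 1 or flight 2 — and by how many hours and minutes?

Flight 1 in UTC: 2:30 PM − 6:30 = 8:00 AM on Jul 27.
+1 hour 31 minutes → arrive 9:31 AM UTC on Jul 27.
Flight 2 in UTC: 8:06 AM − 4:00 = 4:06 AM on Jul 27.
+10 hours and 30 minutes → arrive 2:36 PM UTC on Jul 27.
Flight 1 lands earlier by 5 hours 5 minutes.

the first, by 5 hours 5 minutes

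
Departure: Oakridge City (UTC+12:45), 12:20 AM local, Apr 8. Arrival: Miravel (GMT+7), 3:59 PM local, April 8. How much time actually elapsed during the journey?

21 hours 24 minutes

Departure in UTC: 12:20 AM − 12:45 = 11:35 AM on Apr 7.
Arrival in UTC: 3:59 PM − 7:00 = 8:59 AM on Apr 8.
Elapsed = 8:59 AM − 11:35 AM (+1 day) = 21 hours 24 minutes.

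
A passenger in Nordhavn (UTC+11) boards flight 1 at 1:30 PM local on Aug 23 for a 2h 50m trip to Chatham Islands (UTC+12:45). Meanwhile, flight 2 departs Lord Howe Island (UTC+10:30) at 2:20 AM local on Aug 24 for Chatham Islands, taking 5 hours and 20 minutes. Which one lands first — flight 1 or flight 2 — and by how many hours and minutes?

Flight 1 in UTC: 1:30 PM − 11:00 = 2:30 AM on Aug 23.
+2 hours 50 minutes → arrive 5:20 AM UTC on Aug 23.
Flight 2 in UTC: 2:20 AM − 10:30 = 3:50 PM on Aug 23.
+5 hours and 20 minutes → arrive 9:10 PM UTC on Aug 23.
Flight 1 lands earlier by 15 hours 50 minutes.

the first, by 15 hours 50 minutes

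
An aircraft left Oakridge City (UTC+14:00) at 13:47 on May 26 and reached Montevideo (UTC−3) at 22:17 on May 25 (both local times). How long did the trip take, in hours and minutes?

1 hour 30 minutes

Departure in UTC: 13:47 − 14:00 = 23:47 on May 25.
Arrival in UTC: 22:17 + 3:00 = 01:17 on May 26.
Elapsed = 01:17 − 23:47 (+1 day) = 1 hour 30 minutes.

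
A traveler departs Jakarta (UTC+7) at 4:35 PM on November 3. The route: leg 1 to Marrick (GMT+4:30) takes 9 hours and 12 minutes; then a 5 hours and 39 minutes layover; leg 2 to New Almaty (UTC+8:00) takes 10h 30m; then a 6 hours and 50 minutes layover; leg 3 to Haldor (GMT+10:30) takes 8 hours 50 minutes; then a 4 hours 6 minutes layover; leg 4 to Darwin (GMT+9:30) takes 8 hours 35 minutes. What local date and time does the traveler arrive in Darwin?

12:47 AM on Nov 6

Convert departure to UTC: 4:35 PM − 7:00 = 9:35 AM UTC on Nov 3.
Add 9 hours 12 minutes leg 1 → 6:47 PM UTC.
Add 5 hours and 39 minutes layover in Marrick → 12:26 AM UTC (Nov 4).
Add 10 hours and 30 minutes leg 2 → 10:56 AM UTC.
Add 6 hours and 50 minutes layover in New Almaty → 5:46 PM UTC.
Add 8 hours 50 minutes leg 3 → 2:36 AM UTC (Nov 5).
Add 4 hours and 6 minutes layover in Haldor → 6:42 AM UTC.
Add 8 hours 35 minutes leg 4 → 3:17 PM UTC.
Darwin is UTC+9:30, so local arrival = 3:17 PM + 9:30 = 12:47 AM on Nov 6.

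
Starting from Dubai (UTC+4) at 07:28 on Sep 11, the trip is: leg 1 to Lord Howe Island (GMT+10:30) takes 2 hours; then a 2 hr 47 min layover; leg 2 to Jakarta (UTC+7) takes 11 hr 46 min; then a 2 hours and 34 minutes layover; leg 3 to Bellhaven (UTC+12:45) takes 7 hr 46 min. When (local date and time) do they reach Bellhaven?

Convert departure to UTC: 07:28 − 4:00 = 03:28 UTC on Sep 11.
Add 2 hours leg 1 → 05:28 UTC.
Add 2 hours 47 minutes layover in Lord Howe Island → 08:15 UTC.
Add 11 hours and 46 minutes leg 2 → 20:01 UTC.
Add 2 hours 34 minutes layover in Jakarta → 22:35 UTC.
Add 7 hours 46 minutes leg 3 → 06:21 UTC (Sep 12).
Bellhaven is UTC+12:45, so local arrival = 06:21 + 12:45 = 19:06 on Sep 12.

19:06 on Sep 12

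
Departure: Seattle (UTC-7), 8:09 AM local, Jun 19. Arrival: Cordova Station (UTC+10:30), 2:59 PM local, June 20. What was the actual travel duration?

13 hours 20 minutes

Departure in UTC: 8:09 AM + 7:00 = 3:09 PM on Jun 19.
Arrival in UTC: 2:59 PM − 10:30 = 4:29 AM on Jun 20.
Elapsed = 4:29 AM − 3:09 PM (+1 day) = 13 hours 20 minutes.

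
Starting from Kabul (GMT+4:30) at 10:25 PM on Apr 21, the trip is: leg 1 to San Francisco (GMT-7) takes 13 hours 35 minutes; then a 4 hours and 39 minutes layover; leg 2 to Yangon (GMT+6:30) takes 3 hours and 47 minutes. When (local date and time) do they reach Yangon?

Convert departure to UTC: 10:25 PM − 4:30 = 5:55 PM UTC on Apr 21.
Add 13 hours and 35 minutes leg 1 → 7:30 AM UTC (Apr 22).
Add 4 hours 39 minutes layover in San Francisco → 12:09 PM UTC.
Add 3 hours 47 minutes leg 2 → 3:56 PM UTC.
Yangon is UTC+6:30, so local arrival = 3:56 PM + 6:30 = 10:26 PM on Apr 22.

10:26 PM on April 22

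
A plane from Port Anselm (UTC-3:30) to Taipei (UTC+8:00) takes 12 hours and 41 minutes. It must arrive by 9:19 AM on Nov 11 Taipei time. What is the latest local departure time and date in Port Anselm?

9:08 AM on November 10

Target arrival in UTC: 9:19 AM − 8:00 = 1:19 AM on Nov 11.
Subtract 12 hours 41 minutes → departure 12:38 PM UTC on Nov 10.
Port Anselm is UTC−3:30: 12:38 PM − 3:30 = 9:08 AM on Nov 10.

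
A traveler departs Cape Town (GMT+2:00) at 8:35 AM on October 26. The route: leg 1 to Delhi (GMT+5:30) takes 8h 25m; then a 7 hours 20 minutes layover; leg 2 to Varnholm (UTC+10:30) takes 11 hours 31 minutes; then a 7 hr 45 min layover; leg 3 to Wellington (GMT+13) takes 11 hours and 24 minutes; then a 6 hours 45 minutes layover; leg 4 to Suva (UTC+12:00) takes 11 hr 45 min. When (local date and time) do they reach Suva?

Convert departure to UTC: 8:35 AM − 2:00 = 6:35 AM UTC on Oct 26.
Add 8 hours and 25 minutes leg 1 → 3:00 PM UTC.
Add 7 hours 20 minutes layover in Delhi → 10:20 PM UTC.
Add 11 hours and 31 minutes leg 2 → 9:51 AM UTC (Oct 27).
Add 7 hours and 45 minutes layover in Varnholm → 5:36 PM UTC.
Add 11 hours 24 minutes leg 3 → 5:00 AM UTC (Oct 28).
Add 6 hours 45 minutes layover in Wellington → 11:45 AM UTC.
Add 11 hours 45 minutes leg 4 → 11:30 PM UTC.
Suva is UTC+12:00, so local arrival = 11:30 PM + 12:00 = 11:30 AM on Oct 29.

11:30 AM on October 29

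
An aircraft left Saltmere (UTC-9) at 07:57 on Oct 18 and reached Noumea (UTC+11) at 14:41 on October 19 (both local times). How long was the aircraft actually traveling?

10 hours 44 minutes

Departure in UTC: 07:57 + 9:00 = 16:57 on Oct 18.
Arrival in UTC: 14:41 − 11:00 = 03:41 on Oct 19.
Elapsed = 03:41 − 16:57 (+1 day) = 10 hours 44 minutes.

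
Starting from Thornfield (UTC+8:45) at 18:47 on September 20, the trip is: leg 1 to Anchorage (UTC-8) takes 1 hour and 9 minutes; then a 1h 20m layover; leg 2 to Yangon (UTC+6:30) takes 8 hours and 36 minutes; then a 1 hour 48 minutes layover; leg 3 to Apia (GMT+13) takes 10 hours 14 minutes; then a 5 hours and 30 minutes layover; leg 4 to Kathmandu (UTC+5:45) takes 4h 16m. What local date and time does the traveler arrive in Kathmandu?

Convert departure to UTC: 18:47 − 8:45 = 10:02 UTC on Sep 20.
Add 1 hour and 9 minutes leg 1 → 11:11 UTC.
Add 1 hour 20 minutes layover in Anchorage → 12:31 UTC.
Add 8 hours and 36 minutes leg 2 → 21:07 UTC.
Add 1 hour 48 minutes layover in Yangon → 22:55 UTC.
Add 10 hours and 14 minutes leg 3 → 09:09 UTC (Sep 21).
Add 5 hours 30 minutes layover in Apia → 14:39 UTC.
Add 4 hours 16 minutes leg 4 → 18:55 UTC.
Kathmandu is UTC+5:45, so local arrival = 18:55 + 5:45 = 00:40 on Sep 22.

00:40 on September 22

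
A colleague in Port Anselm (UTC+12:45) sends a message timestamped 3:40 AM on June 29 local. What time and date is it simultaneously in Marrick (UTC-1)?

In UTC: 3:40 AM − 12:45 = 2:55 PM on Jun 28.
Marrick is UTC−1:00: 2:55 PM − 1:00 = 1:55 PM on Jun 28.

1:55 PM on Jun 28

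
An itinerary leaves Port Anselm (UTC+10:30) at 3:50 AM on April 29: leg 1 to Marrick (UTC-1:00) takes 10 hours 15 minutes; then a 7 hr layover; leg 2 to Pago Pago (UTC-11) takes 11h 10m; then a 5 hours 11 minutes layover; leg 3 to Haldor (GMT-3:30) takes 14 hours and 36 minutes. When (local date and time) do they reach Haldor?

2:02 PM on April 30

Convert departure to UTC: 3:50 AM − 10:30 = 5:20 PM UTC on Apr 28.
Add 10 hours and 15 minutes leg 1 → 3:35 AM UTC (Apr 29).
Add 7 hours layover in Marrick → 10:35 AM UTC.
Add 11 hours and 10 minutes leg 2 → 9:45 PM UTC.
Add 5 hours 11 minutes layover in Pago Pago → 2:56 AM UTC (Apr 30).
Add 14 hours and 36 minutes leg 3 → 5:32 PM UTC.
Haldor is UTC−3:30, so local arrival = 5:32 PM − 3:30 = 2:02 PM on Apr 30.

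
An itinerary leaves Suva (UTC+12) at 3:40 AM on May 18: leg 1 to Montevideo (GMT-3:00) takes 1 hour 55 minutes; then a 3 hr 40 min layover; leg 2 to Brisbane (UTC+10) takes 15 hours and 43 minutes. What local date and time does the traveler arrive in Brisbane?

Convert departure to UTC: 3:40 AM − 12:00 = 3:40 PM UTC on May 17.
Add 1 hour 55 minutes leg 1 → 5:35 PM UTC.
Add 3 hours 40 minutes layover in Montevideo → 9:15 PM UTC.
Add 15 hours 43 minutes leg 2 → 12:58 PM UTC (May 18).
Brisbane is UTC+10:00, so local arrival = 12:58 PM + 10:00 = 10:58 PM on May 18.

10:58 PM on May 18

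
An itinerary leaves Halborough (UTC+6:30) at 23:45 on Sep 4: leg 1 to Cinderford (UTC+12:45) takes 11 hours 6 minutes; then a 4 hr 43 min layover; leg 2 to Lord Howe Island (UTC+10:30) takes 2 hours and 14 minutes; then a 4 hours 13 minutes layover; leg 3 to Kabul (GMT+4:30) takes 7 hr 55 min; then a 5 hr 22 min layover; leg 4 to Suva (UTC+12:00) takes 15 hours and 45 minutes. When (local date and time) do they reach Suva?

08:33 on September 7

Convert departure to UTC: 23:45 − 6:30 = 17:15 UTC on Sep 4.
Add 11 hours 6 minutes leg 1 → 04:21 UTC (Sep 5).
Add 4 hours and 43 minutes layover in Cinderford → 09:04 UTC.
Add 2 hours 14 minutes leg 2 → 11:18 UTC.
Add 4 hours 13 minutes layover in Lord Howe Island → 15:31 UTC.
Add 7 hours and 55 minutes leg 3 → 23:26 UTC.
Add 5 hours and 22 minutes layover in Kabul → 04:48 UTC (Sep 6).
Add 15 hours and 45 minutes leg 4 → 20:33 UTC.
Suva is UTC+12:00, so local arrival = 20:33 + 12:00 = 08:33 on Sep 7.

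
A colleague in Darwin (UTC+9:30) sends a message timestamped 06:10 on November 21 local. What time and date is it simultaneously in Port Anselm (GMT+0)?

20:40 on November 20

In UTC: 06:10 − 9:30 = 20:40 on Nov 20.
Port Anselm is UTC+0, so it is 20:40 on Nov 20.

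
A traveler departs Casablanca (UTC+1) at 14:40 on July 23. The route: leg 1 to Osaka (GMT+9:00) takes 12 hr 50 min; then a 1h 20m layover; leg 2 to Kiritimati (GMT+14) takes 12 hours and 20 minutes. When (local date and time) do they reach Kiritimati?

06:10 on July 25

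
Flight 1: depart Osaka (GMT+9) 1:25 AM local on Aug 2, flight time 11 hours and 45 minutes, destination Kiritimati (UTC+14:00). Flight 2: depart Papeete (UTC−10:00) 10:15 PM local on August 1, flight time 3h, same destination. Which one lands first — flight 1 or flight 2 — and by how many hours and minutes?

Flight 1 in UTC: 1:25 AM − 9:00 = 4:25 PM on Aug 1.
+11 hours 45 minutes → arrive 4:10 AM UTC on Aug 2.
Flight 2 in UTC: 10:15 PM + 10:00 = 8:15 AM on Aug 2.
+3 hours → arrive 11:15 AM UTC on Aug 2.
Flight 1 lands earlier by 7 hours 5 minutes.

the first, by 7 hours 5 minutes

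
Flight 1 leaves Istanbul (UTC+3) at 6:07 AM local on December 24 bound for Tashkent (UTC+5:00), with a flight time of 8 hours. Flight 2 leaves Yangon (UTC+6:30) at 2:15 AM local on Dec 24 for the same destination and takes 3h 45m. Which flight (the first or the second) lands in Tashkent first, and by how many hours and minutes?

Flight 1 in UTC: 6:07 AM − 3:00 = 3:07 AM on Dec 24.
+8 hours → arrive 11:07 AM UTC on Dec 24.
Flight 2 in UTC: 2:15 AM − 6:30 = 7:45 PM on Dec 23.
+3 hours and 45 minutes → arrive 11:30 PM UTC on Dec 23.
Flight 2 lands earlier by 11 hours 37 minutes.

the second, by 11 hours 37 minutes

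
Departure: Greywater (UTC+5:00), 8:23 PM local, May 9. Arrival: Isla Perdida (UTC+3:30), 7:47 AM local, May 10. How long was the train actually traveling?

Departure in UTC: 8:23 PM − 5:00 = 3:23 PM on May 9.
Arrival in UTC: 7:47 AM − 3:30 = 4:17 AM on May 10.
Elapsed = 4:17 AM − 3:23 PM (+1 day) = 12 hours 54 minutes.

12 hours 54 minutes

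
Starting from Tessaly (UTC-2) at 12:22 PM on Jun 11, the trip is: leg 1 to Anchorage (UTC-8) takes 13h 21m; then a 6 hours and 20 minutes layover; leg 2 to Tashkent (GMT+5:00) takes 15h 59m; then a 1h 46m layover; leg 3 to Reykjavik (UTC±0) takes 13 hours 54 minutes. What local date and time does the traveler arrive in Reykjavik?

Convert departure to UTC: 12:22 PM + 2:00 = 2:22 PM UTC on Jun 11.
Add 13 hours 21 minutes leg 1 → 3:43 AM UTC (Jun 12).
Add 6 hours 20 minutes layover in Anchorage → 10:03 AM UTC.
Add 15 hours 59 minutes leg 2 → 2:02 AM UTC (Jun 13).
Add 1 hour 46 minutes layover in Tashkent → 3:48 AM UTC.
Add 13 hours 54 minutes leg 3 → 5:42 PM UTC.
Reykjavik is UTC+0, so local arrival is the same: 5:42 PM on Jun 13.

5:42 PM on June 13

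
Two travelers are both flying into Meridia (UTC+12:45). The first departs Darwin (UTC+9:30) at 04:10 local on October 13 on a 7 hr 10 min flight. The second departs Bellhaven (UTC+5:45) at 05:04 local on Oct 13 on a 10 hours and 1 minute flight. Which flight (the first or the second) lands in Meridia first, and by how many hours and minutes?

the first, by 7 hours 30 minutes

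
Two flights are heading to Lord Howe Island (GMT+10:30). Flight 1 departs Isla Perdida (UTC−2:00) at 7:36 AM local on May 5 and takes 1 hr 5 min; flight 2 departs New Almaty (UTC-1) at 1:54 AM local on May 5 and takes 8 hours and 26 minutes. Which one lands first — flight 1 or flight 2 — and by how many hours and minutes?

the first, by 39 minutes

Flight 1 in UTC: 7:36 AM + 2:00 = 9:36 AM on May 5.
+1 hour 5 minutes → arrive 10:41 AM UTC on May 5.
Flight 2 in UTC: 1:54 AM + 1:00 = 2:54 AM on May 5.
+8 hours 26 minutes → arrive 11:20 AM UTC on May 5.
Flight 1 lands earlier by 39 minutes.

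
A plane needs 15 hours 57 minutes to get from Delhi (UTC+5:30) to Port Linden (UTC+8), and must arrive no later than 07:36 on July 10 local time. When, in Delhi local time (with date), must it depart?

13:09 on July 9

Target arrival in UTC: 07:36 − 8:00 = 23:36 on Jul 9.
Subtract 15 hours and 57 minutes → departure 07:39 UTC on Jul 9.
Delhi is UTC+5:30: 07:39 + 5:30 = 13:09 on Jul 9.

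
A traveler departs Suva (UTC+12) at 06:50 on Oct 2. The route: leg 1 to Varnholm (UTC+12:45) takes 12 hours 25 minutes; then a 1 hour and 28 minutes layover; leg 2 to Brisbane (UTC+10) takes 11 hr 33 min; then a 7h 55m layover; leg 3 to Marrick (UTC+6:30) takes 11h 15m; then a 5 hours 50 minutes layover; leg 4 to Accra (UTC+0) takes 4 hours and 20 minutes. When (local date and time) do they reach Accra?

Convert departure to UTC: 06:50 − 12:00 = 18:50 UTC on Oct 1.
Add 12 hours and 25 minutes leg 1 → 07:15 UTC (Oct 2).
Add 1 hour and 28 minutes layover in Varnholm → 08:43 UTC.
Add 11 hours 33 minutes leg 2 → 20:16 UTC.
Add 7 hours and 55 minutes layover in Brisbane → 04:11 UTC (Oct 3).
Add 11 hours 15 minutes leg 3 → 15:26 UTC.
Add 5 hours 50 minutes layover in Marrick → 21:16 UTC.
Add 4 hours and 20 minutes leg 4 → 01:36 UTC (Oct 4).
Accra is UTC+0, so local arrival is the same: 01:36 on Oct 4.

01:36 on Oct 4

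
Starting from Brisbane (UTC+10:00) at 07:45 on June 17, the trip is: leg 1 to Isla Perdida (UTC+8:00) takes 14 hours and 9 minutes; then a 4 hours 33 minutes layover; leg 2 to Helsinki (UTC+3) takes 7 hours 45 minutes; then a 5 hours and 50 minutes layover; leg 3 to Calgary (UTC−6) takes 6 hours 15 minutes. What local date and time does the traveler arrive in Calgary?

06:17 on June 18

Convert departure to UTC: 07:45 − 10:00 = 21:45 UTC on Jun 16.
Add 14 hours and 9 minutes leg 1 → 11:54 UTC (Jun 17).
Add 4 hours and 33 minutes layover in Isla Perdida → 16:27 UTC.
Add 7 hours and 45 minutes leg 2 → 00:12 UTC (Jun 18).
Add 5 hours and 50 minutes layover in Helsinki → 06:02 UTC.
Add 6 hours and 15 minutes leg 3 → 12:17 UTC.
Calgary is UTC−6:00, so local arrival = 12:17 − 6:00 = 06:17 on Jun 18.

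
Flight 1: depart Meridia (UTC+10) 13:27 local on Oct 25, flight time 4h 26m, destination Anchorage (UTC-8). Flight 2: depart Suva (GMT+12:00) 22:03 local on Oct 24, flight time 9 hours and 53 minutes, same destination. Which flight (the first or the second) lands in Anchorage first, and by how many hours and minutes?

Flight 1 in UTC: 13:27 − 10:00 = 03:27 on Oct 25.
+4 hours and 26 minutes → arrive 07:53 UTC on Oct 25.
Flight 2 in UTC: 22:03 − 12:00 = 10:03 on Oct 24.
+9 hours 53 minutes → arrive 19:56 UTC on Oct 24.
Flight 2 lands earlier by 11 hours 57 minutes.

the second, by 11 hours 57 minutes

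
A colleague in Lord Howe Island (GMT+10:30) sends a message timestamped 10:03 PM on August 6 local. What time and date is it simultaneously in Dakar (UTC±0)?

Dakar is 10:30 behind Lord Howe Island.
Shift by the zone difference: 10:03 PM − 10:30 = 11:33 AM on Aug 6 in Dakar.

11:33 AM on Aug 6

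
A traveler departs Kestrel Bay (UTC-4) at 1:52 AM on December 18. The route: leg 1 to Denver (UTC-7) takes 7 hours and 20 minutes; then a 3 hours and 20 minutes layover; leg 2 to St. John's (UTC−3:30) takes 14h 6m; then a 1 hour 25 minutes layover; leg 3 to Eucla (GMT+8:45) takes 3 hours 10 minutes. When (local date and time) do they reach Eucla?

7:58 PM on December 19

Convert departure to UTC: 1:52 AM + 4:00 = 5:52 AM UTC on Dec 18.
Add 7 hours 20 minutes leg 1 → 1:12 PM UTC.
Add 3 hours and 20 minutes layover in Denver → 4:32 PM UTC.
Add 14 hours and 6 minutes leg 2 → 6:38 AM UTC (Dec 19).
Add 1 hour 25 minutes layover in St. John's → 8:03 AM UTC.
Add 3 hours and 10 minutes leg 3 → 11:13 AM UTC.
Eucla is UTC+8:45, so local arrival = 11:13 AM + 8:45 = 7:58 PM on Dec 19.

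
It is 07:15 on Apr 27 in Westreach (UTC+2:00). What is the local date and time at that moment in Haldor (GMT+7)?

12:15 on April 27

Haldor is 5:00 ahead of Westreach.
Shift by the zone difference: 07:15 + 5:00 = 12:15 on Apr 27 in Haldor.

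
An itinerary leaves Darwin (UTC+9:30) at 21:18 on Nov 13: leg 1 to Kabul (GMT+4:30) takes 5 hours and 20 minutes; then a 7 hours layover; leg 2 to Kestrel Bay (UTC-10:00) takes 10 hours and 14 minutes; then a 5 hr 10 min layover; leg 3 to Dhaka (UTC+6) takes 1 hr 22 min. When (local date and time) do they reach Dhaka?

22:54 on November 14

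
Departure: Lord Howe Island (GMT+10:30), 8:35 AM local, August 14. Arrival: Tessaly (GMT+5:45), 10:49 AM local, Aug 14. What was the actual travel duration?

6 hours 59 minutes

Departure in UTC: 8:35 AM − 10:30 = 10:05 PM on Aug 13.
Arrival in UTC: 10:49 AM − 5:45 = 5:04 AM on Aug 14.
Elapsed = 5:04 AM − 10:05 PM (+1 day) = 6 hours 59 minutes.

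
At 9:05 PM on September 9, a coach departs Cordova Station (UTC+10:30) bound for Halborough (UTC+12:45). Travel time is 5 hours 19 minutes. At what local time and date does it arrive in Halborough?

Convert departure to UTC: 9:05 PM − 10:30 = 10:35 AM UTC on Sep 9.
Add 5 hours 19 minutes travel time → 3:54 PM UTC.
Halborough is UTC+12:45, so local arrival = 3:54 PM + 12:45 = 4:39 AM on Sep 10.

4:39 AM on September 10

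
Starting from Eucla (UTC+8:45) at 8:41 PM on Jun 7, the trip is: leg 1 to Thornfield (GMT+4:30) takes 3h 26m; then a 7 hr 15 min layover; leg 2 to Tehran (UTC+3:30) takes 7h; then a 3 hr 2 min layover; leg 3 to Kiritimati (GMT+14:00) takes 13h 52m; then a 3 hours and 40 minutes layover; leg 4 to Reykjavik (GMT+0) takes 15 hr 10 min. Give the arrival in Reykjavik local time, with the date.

Convert departure to UTC: 8:41 PM − 8:45 = 11:56 AM UTC on Jun 7.
Add 3 hours 26 minutes leg 1 → 3:22 PM UTC.
Add 7 hours and 15 minutes layover in Thornfield → 10:37 PM UTC.
Add 7 hours leg 2 → 5:37 AM UTC (Jun 8).
Add 3 hours 2 minutes layover in Tehran → 8:39 AM UTC.
Add 13 hours and 52 minutes leg 3 → 10:31 PM UTC.
Add 3 hours and 40 minutes layover in Kiritimati → 2:11 AM UTC (Jun 9).
Add 15 hours and 10 minutes leg 4 → 5:21 PM UTC.
Reykjavik is UTC+0, so local arrival is the same: 5:21 PM on Jun 9.

5:21 PM on June 9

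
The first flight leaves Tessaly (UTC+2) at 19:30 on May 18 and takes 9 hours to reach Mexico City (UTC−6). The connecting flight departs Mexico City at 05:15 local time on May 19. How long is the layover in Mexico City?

8 hours 45 minutes

Convert departure to UTC: 19:30 − 2:00 = 17:30 UTC on May 18.
Add 9 hours flight time → 02:30 UTC (May 19).
Mexico City is UTC−6:00, so local arrival = 02:30 − 6:00 = 20:30 on May 18.
Layover = 05:15 − 20:30 (+1 day) = 8 hours 45 minutes.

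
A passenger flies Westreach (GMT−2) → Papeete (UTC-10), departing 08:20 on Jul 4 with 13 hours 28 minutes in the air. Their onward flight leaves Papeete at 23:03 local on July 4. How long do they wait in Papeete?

Convert departure to UTC: 08:20 + 2:00 = 10:20 UTC on Jul 4.
Add 13 hours and 28 minutes flight time → 23:48 UTC.
Papeete is UTC−10:00, so local arrival = 23:48 − 10:00 = 13:48 on Jul 4.
Layover = 23:03 − 13:48 = 9 hours 15 minutes.

9 hours 15 minutes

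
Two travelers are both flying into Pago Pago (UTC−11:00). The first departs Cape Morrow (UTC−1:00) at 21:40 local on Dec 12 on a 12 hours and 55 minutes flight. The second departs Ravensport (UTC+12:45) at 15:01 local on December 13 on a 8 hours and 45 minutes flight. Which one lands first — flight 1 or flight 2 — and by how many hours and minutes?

Flight 1 in UTC: 21:40 + 1:00 = 22:40 on Dec 12.
+12 hours and 55 minutes → arrive 11:35 UTC on Dec 13.
Flight 2 in UTC: 15:01 − 12:45 = 02:16 on Dec 13.
+8 hours 45 minutes → arrive 11:01 UTC on Dec 13.
Flight 2 lands earlier by 34 minutes.

the second, by 34 minutes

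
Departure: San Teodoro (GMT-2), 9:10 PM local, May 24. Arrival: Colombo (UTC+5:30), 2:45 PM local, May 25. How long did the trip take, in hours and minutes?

10 hours 5 minutes

Departure in UTC: 9:10 PM + 2:00 = 11:10 PM on May 24.
Arrival in UTC: 2:45 PM − 5:30 = 9:15 AM on May 25.
Elapsed = 9:15 AM − 11:10 PM (+1 day) = 10 hours 5 minutes.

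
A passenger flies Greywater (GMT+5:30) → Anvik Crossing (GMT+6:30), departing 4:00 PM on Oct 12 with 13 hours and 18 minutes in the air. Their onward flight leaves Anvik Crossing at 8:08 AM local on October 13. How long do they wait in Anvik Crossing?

1 hour 50 minutes

Convert departure to UTC: 4:00 PM − 5:30 = 10:30 AM UTC on Oct 12.
Add 13 hours 18 minutes flight time → 11:48 PM UTC.
Anvik Crossing is UTC+6:30, so local arrival = 11:48 PM + 6:30 = 6:18 AM on Oct 13.
Layover = 8:08 AM − 6:18 AM = 1 hour 50 minutes.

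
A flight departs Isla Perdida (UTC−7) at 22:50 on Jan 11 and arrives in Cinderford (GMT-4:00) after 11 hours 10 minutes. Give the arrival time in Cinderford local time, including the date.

Cinderford is 3:00 ahead of Isla Perdida.
After 11 hours 10 minutes it is 10:00 (Jan 12) in Isla Perdida.
Shift by the zone difference: 10:00 + 3:00 = 13:00 on Jan 12 in Cinderford.

13:00 on Jan 12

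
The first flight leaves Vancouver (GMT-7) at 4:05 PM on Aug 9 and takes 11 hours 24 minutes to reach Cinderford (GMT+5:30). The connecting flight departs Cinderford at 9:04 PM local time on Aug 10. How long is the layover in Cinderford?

5 hours 5 minutes

Convert departure to UTC: 4:05 PM + 7:00 = 11:05 PM UTC on Aug 9.
Add 11 hours 24 minutes flight time → 10:29 AM UTC (Aug 10).
Cinderford is UTC+5:30, so local arrival = 10:29 AM + 5:30 = 3:59 PM on Aug 10.
Layover = 9:04 PM − 3:59 PM = 5 hours 5 minutes.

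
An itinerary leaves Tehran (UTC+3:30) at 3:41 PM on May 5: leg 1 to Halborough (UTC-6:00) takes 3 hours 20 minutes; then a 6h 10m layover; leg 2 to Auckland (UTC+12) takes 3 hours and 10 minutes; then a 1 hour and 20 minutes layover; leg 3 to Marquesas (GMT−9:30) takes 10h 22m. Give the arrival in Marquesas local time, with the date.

Convert departure to UTC: 3:41 PM − 3:30 = 12:11 PM UTC on May 5.
Add 3 hours and 20 minutes leg 1 → 3:31 PM UTC.
Add 6 hours and 10 minutes layover in Halborough → 9:41 PM UTC.
Add 3 hours and 10 minutes leg 2 → 12:51 AM UTC (May 6).
Add 1 hour and 20 minutes layover in Auckland → 2:11 AM UTC.
Add 10 hours and 22 minutes leg 3 → 12:33 PM UTC.
Marquesas is UTC−9:30, so local arrival = 12:33 PM − 9:30 = 3:03 AM on May 6.

3:03 AM on May 6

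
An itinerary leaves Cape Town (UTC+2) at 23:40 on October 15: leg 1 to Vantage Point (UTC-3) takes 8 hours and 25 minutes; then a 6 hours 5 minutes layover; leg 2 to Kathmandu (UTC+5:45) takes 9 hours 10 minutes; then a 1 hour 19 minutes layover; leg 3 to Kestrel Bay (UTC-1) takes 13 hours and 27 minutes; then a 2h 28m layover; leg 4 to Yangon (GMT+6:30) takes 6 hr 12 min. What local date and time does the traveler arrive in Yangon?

Convert departure to UTC: 23:40 − 2:00 = 21:40 UTC on Oct 15.
Add 8 hours and 25 minutes leg 1 → 06:05 UTC (Oct 16).
Add 6 hours and 5 minutes layover in Vantage Point → 12:10 UTC.
Add 9 hours and 10 minutes leg 2 → 21:20 UTC.
Add 1 hour 19 minutes layover in Kathmandu → 22:39 UTC.
Add 13 hours and 27 minutes leg 3 → 12:06 UTC (Oct 17).
Add 2 hours and 28 minutes layover in Kestrel Bay → 14:34 UTC.
Add 6 hours and 12 minutes leg 4 → 20:46 UTC.
Yangon is UTC+6:30, so local arrival = 20:46 + 6:30 = 03:16 on Oct 18.

03:16 on Oct 18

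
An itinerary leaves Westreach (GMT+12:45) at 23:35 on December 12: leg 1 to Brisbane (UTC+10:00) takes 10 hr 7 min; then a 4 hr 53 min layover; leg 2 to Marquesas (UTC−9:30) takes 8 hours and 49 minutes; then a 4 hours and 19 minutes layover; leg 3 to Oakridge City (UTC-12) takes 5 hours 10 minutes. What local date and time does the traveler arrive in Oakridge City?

Convert departure to UTC: 23:35 − 12:45 = 10:50 UTC on Dec 12.
Add 10 hours and 7 minutes leg 1 → 20:57 UTC.
Add 4 hours and 53 minutes layover in Brisbane → 01:50 UTC (Dec 13).
Add 8 hours 49 minutes leg 2 → 10:39 UTC.
Add 4 hours 19 minutes layover in Marquesas → 14:58 UTC.
Add 5 hours 10 minutes leg 3 → 20:08 UTC.
Oakridge City is UTC−12:00, so local arrival = 20:08 − 12:00 = 08:08 on Dec 13.

08:08 on Dec 13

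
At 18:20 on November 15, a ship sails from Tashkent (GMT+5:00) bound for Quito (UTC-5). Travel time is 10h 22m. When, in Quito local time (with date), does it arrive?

18:42 on Nov 15

Quito is 10:00 behind Tashkent.
After 10 hours 22 minutes it is 04:42 (Nov 16) in Tashkent.
Shift by the zone difference: 04:42 − 10:00 = 18:42 on Nov 15 in Quito.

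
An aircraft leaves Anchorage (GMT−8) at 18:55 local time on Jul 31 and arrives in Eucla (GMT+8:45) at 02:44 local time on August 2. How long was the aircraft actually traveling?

Eucla is 16:45 ahead of Anchorage.
Clock-face elapsed time (ignoring zones) is 31 hours 49 minutes.
Actual elapsed = 31 hours 49 minutes − 16:45 = 15 hours 4 minutes.

15 hours 4 minutes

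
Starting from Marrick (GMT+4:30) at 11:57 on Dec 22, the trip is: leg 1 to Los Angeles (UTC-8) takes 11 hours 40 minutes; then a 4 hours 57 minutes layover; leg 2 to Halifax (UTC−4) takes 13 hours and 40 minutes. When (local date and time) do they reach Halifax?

09:44 on Dec 23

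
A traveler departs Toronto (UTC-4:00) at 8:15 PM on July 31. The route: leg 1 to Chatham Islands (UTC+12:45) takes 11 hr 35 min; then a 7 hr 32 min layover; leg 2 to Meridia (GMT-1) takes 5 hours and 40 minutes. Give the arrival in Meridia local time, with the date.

Convert departure to UTC: 8:15 PM + 4:00 = 12:15 AM UTC on Aug 1.
Add 11 hours 35 minutes leg 1 → 11:50 AM UTC.
Add 7 hours 32 minutes layover in Chatham Islands → 7:22 PM UTC.
Add 5 hours 40 minutes leg 2 → 1:02 AM UTC (Aug 2).
Meridia is UTC−1:00, so local arrival = 1:02 AM − 1:00 = 12:02 AM on Aug 2.

12:02 AM on Aug 2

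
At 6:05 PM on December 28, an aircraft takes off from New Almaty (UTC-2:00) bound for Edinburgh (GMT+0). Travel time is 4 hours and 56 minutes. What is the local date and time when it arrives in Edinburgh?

1:01 AM on December 29

Edinburgh is 2:00 ahead of New Almaty.
After 4 hours and 56 minutes it is 11:01 PM in New Almaty.
Shift by the zone difference: 11:01 PM + 2:00 = 1:01 AM on Dec 29 in Edinburgh.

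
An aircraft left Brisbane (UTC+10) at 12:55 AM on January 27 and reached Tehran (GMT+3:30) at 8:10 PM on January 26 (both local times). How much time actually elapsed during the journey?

1 hour 45 minutes

Departure in UTC: 12:55 AM − 10:00 = 2:55 PM on Jan 26.
Arrival in UTC: 8:10 PM − 3:30 = 4:40 PM on Jan 26.
Elapsed = 4:40 PM − 2:55 PM = 1 hour 45 minutes.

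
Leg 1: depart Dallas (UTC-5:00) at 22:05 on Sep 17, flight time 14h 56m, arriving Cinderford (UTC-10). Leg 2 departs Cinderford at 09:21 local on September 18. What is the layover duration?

1 hour 20 minutes

Convert departure to UTC: 22:05 + 5:00 = 03:05 UTC on Sep 18.
Add 14 hours 56 minutes flight time → 18:01 UTC.
Cinderford is UTC−10:00, so local arrival = 18:01 − 10:00 = 08:01 on Sep 18.
Layover = 09:21 − 08:01 = 1 hour 20 minutes.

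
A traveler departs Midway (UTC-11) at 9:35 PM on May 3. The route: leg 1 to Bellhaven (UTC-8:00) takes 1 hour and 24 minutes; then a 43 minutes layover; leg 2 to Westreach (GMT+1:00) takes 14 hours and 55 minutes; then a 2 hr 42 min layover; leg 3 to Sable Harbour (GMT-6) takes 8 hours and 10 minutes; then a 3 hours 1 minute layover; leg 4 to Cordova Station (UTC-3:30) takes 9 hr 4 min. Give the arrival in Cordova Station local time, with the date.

9:04 PM on May 5

Convert departure to UTC: 9:35 PM + 11:00 = 8:35 AM UTC on May 4.
Add 1 hour 24 minutes leg 1 → 9:59 AM UTC.
Add 43 minutes layover in Bellhaven → 10:42 AM UTC.
Add 14 hours and 55 minutes leg 2 → 1:37 AM UTC (May 5).
Add 2 hours 42 minutes layover in Westreach → 4:19 AM UTC.
Add 8 hours 10 minutes leg 3 → 12:29 PM UTC.
Add 3 hours and 1 minute layover in Sable Harbour → 3:30 PM UTC.
Add 9 hours and 4 minutes leg 4 → 12:34 AM UTC (May 6).
Cordova Station is UTC−3:30, so local arrival = 12:34 AM − 3:30 = 9:04 PM on May 5.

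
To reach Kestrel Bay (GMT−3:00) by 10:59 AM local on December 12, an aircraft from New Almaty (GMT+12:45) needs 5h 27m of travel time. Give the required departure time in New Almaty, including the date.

Target arrival in UTC: 10:59 AM + 3:00 = 1:59 PM on Dec 12.
Subtract 5 hours 27 minutes → departure 8:32 AM UTC on Dec 12.
New Almaty is UTC+12:45: 8:32 AM + 12:45 = 9:17 PM on Dec 12.

9:17 PM on December 12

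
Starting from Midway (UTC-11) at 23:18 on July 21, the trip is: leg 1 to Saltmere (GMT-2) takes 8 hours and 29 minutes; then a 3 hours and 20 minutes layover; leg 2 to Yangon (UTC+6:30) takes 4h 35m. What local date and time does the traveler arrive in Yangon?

09:12 on Jul 23

Convert departure to UTC: 23:18 + 11:00 = 10:18 UTC on Jul 22.
Add 8 hours 29 minutes leg 1 → 18:47 UTC.
Add 3 hours 20 minutes layover in Saltmere → 22:07 UTC.
Add 4 hours 35 minutes leg 2 → 02:42 UTC (Jul 23).
Yangon is UTC+6:30, so local arrival = 02:42 + 6:30 = 09:12 on Jul 23.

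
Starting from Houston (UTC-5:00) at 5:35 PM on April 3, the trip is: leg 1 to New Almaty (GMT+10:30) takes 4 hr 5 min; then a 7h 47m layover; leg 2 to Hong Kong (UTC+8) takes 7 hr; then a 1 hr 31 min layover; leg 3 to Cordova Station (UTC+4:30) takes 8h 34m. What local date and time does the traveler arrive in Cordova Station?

8:02 AM on April 5

Convert departure to UTC: 5:35 PM + 5:00 = 10:35 PM UTC on Apr 3.
Add 4 hours 5 minutes leg 1 → 2:40 AM UTC (Apr 4).
Add 7 hours 47 minutes layover in New Almaty → 10:27 AM UTC.
Add 7 hours leg 2 → 5:27 PM UTC.
Add 1 hour and 31 minutes layover in Hong Kong → 6:58 PM UTC.
Add 8 hours 34 minutes leg 3 → 3:32 AM UTC (Apr 5).
Cordova Station is UTC+4:30, so local arrival = 3:32 AM + 4:30 = 8:02 AM on Apr 5.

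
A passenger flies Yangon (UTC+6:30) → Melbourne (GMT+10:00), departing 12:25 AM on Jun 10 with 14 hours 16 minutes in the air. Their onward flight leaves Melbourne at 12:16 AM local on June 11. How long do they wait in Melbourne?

6 hours 5 minutes

Convert departure to UTC: 12:25 AM − 6:30 = 5:55 PM UTC on Jun 9.
Add 14 hours and 16 minutes flight time → 8:11 AM UTC (Jun 10).
Melbourne is UTC+10:00, so local arrival = 8:11 AM + 10:00 = 6:11 PM on Jun 10.
Layover = 12:16 AM − 6:11 PM (+1 day) = 6 hours 5 minutes.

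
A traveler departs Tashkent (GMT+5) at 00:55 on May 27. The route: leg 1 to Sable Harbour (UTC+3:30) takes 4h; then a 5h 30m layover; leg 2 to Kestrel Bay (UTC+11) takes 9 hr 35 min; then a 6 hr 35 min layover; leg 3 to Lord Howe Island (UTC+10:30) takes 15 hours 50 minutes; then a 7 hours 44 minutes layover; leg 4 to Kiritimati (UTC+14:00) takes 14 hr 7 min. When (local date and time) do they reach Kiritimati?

Convert departure to UTC: 00:55 − 5:00 = 19:55 UTC on May 26.
Add 4 hours leg 1 → 23:55 UTC.
Add 5 hours and 30 minutes layover in Sable Harbour → 05:25 UTC (May 27).
Add 9 hours 35 minutes leg 2 → 15:00 UTC.
Add 6 hours 35 minutes layover in Kestrel Bay → 21:35 UTC.
Add 15 hours 50 minutes leg 3 → 13:25 UTC (May 28).
Add 7 hours and 44 minutes layover in Lord Howe Island → 21:09 UTC.
Add 14 hours and 7 minutes leg 4 → 11:16 UTC (May 29).
Kiritimati is UTC+14:00, so local arrival = 11:16 + 14:00 = 01:16 on May 30.

01:16 on May 30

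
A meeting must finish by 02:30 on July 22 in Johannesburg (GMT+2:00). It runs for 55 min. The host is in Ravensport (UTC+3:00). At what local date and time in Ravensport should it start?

Target end time in UTC: 02:30 − 2:00 = 00:30 on Jul 22.
Subtract 55 minutes → start 23:35 UTC on Jul 21.
Ravensport is UTC+3:00: 23:35 + 3:00 = 02:35 on Jul 22.

02:35 on Jul 22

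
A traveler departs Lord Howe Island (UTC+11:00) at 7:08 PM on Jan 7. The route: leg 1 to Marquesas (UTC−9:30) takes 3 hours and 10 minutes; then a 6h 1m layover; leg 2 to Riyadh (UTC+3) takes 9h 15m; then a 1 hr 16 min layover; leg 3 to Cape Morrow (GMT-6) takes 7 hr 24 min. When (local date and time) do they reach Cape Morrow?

5:14 AM on Jan 8

Convert departure to UTC: 7:08 PM − 11:00 = 8:08 AM UTC on Jan 7.
Add 3 hours and 10 minutes leg 1 → 11:18 AM UTC.
Add 6 hours 1 minute layover in Marquesas → 5:19 PM UTC.
Add 9 hours and 15 minutes leg 2 → 2:34 AM UTC (Jan 8).
Add 1 hour and 16 minutes layover in Riyadh → 3:50 AM UTC.
Add 7 hours and 24 minutes leg 3 → 11:14 AM UTC.
Cape Morrow is UTC−6:00, so local arrival = 11:14 AM − 6:00 = 5:14 AM on Jan 8.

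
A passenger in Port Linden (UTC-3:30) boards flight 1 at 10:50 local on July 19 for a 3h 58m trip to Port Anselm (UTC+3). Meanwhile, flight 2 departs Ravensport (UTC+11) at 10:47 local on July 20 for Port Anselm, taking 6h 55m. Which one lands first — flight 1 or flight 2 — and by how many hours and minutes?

the first, by 12 hours 24 minutes

Flight 1 in UTC: 10:50 + 3:30 = 14:20 on Jul 19.
+3 hours and 58 minutes → arrive 18:18 UTC on Jul 19.
Flight 2 in UTC: 10:47 − 11:00 = 23:47 on Jul 19.
+6 hours 55 minutes → arrive 06:42 UTC on Jul 20.
Flight 1 lands earlier by 12 hours 24 minutes.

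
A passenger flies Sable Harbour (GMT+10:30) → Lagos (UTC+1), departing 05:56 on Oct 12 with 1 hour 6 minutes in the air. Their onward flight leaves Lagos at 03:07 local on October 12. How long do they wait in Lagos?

5 hours 35 minutes

Convert departure to UTC: 05:56 − 10:30 = 19:26 UTC on Oct 11.
Add 1 hour 6 minutes flight time → 20:32 UTC.
Lagos is UTC+1:00, so local arrival = 20:32 + 1:00 = 21:32 on Oct 11.
Layover = 03:07 − 21:32 (+1 day) = 5 hours 35 minutes.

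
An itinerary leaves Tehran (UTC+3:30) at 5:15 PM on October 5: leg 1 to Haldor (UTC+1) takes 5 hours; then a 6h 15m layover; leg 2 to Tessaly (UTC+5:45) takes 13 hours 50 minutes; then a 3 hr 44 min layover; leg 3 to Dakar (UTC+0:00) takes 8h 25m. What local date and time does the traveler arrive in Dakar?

Convert departure to UTC: 5:15 PM − 3:30 = 1:45 PM UTC on Oct 5.
Add 5 hours leg 1 → 6:45 PM UTC.
Add 6 hours and 15 minutes layover in Haldor → 1:00 AM UTC (Oct 6).
Add 13 hours 50 minutes leg 2 → 2:50 PM UTC.
Add 3 hours and 44 minutes layover in Tessaly → 6:34 PM UTC.
Add 8 hours and 25 minutes leg 3 → 2:59 AM UTC (Oct 7).
Dakar is UTC+0, so local arrival is the same: 2:59 AM on Oct 7.

2:59 AM on Oct 7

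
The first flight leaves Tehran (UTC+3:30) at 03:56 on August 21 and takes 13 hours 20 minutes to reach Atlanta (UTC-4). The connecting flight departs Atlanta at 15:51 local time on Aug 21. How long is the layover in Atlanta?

Convert departure to UTC: 03:56 − 3:30 = 00:26 UTC on Aug 21.
Add 13 hours 20 minutes flight time → 13:46 UTC.
Atlanta is UTC−4:00, so local arrival = 13:46 − 4:00 = 09:46 on Aug 21.
Layover = 15:51 − 09:46 = 6 hours 5 minutes.

6 hours 5 minutes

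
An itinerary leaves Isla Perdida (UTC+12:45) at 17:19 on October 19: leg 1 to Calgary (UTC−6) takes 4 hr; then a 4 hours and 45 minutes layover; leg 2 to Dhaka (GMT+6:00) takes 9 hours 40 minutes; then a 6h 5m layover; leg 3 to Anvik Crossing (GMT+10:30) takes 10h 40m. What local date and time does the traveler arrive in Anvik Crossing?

02:14 on October 21

Convert departure to UTC: 17:19 − 12:45 = 04:34 UTC on Oct 19.
Add 4 hours leg 1 → 08:34 UTC.
Add 4 hours and 45 minutes layover in Calgary → 13:19 UTC.
Add 9 hours and 40 minutes leg 2 → 22:59 UTC.
Add 6 hours and 5 minutes layover in Dhaka → 05:04 UTC (Oct 20).
Add 10 hours and 40 minutes leg 3 → 15:44 UTC.
Anvik Crossing is UTC+10:30, so local arrival = 15:44 + 10:30 = 02:14 on Oct 21.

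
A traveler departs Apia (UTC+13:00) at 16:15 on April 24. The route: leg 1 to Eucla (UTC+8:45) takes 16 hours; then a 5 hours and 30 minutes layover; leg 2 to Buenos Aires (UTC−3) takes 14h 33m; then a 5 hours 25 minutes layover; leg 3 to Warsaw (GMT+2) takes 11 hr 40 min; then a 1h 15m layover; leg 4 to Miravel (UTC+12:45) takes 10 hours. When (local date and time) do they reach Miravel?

08:23 on April 27

Convert departure to UTC: 16:15 − 13:00 = 03:15 UTC on Apr 24.
Add 16 hours leg 1 → 19:15 UTC.
Add 5 hours and 30 minutes layover in Eucla → 00:45 UTC (Apr 25).
Add 14 hours and 33 minutes leg 2 → 15:18 UTC.
Add 5 hours and 25 minutes layover in Buenos Aires → 20:43 UTC.
Add 11 hours 40 minutes leg 3 → 08:23 UTC (Apr 26).
Add 1 hour 15 minutes layover in Warsaw → 09:38 UTC.
Add 10 hours leg 4 → 19:38 UTC.
Miravel is UTC+12:45, so local arrival = 19:38 + 12:45 = 08:23 on Apr 27.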